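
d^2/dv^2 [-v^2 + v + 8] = -2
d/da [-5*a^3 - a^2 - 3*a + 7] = -15*a^2 - 2*a - 3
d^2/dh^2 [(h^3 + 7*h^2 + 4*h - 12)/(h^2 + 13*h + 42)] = 80/(h^3 + 21*h^2 + 147*h + 343)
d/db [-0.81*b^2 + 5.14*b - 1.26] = 5.14 - 1.62*b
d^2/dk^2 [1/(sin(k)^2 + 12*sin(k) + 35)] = 2*(-2*sin(k)^4 - 18*sin(k)^3 + sin(k)^2 + 246*sin(k) + 109)/(sin(k)^2 + 12*sin(k) + 35)^3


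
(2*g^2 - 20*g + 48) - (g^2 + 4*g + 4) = g^2 - 24*g + 44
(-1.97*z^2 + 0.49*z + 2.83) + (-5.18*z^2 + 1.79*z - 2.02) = -7.15*z^2 + 2.28*z + 0.81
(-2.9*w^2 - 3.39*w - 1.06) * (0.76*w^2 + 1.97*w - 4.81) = -2.204*w^4 - 8.2894*w^3 + 6.4651*w^2 + 14.2177*w + 5.0986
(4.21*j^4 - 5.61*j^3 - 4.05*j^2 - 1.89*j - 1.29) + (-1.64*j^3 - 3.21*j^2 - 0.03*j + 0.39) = 4.21*j^4 - 7.25*j^3 - 7.26*j^2 - 1.92*j - 0.9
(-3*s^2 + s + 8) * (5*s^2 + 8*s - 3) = -15*s^4 - 19*s^3 + 57*s^2 + 61*s - 24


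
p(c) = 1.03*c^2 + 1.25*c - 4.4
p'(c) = 2.06*c + 1.25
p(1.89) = 1.64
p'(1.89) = 5.14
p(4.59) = 23.04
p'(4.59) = 10.71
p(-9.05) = 68.65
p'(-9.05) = -17.39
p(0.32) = -3.89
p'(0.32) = 1.91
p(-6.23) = 27.79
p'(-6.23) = -11.58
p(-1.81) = -3.29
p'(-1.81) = -2.48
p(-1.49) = -3.98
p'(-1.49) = -1.82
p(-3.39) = 3.20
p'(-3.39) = -5.73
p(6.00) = 40.18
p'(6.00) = 13.61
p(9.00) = 90.28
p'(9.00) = 19.79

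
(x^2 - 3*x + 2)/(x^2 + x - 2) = (x - 2)/(x + 2)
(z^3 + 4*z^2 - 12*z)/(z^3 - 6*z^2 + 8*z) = (z + 6)/(z - 4)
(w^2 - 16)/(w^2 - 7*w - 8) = (16 - w^2)/(-w^2 + 7*w + 8)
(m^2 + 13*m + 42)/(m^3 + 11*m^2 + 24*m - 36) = (m + 7)/(m^2 + 5*m - 6)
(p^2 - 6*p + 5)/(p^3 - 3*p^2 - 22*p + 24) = (p - 5)/(p^2 - 2*p - 24)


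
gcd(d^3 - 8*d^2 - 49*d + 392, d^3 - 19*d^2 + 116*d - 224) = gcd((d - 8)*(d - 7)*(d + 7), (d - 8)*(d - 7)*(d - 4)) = d^2 - 15*d + 56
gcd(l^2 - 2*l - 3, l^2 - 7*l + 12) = l - 3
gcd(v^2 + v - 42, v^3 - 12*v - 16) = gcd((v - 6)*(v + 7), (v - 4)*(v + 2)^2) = 1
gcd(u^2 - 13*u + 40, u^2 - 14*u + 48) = u - 8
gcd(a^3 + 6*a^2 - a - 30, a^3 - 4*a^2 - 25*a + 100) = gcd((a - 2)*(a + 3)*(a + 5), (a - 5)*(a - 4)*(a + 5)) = a + 5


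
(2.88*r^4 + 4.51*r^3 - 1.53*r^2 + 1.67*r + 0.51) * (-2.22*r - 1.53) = -6.3936*r^5 - 14.4186*r^4 - 3.5037*r^3 - 1.3665*r^2 - 3.6873*r - 0.7803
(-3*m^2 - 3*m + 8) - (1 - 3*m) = 7 - 3*m^2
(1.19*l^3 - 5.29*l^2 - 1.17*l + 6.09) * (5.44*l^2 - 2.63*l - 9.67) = 6.4736*l^5 - 31.9073*l^4 - 3.9594*l^3 + 87.361*l^2 - 4.7028*l - 58.8903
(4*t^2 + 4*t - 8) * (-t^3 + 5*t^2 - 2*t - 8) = -4*t^5 + 16*t^4 + 20*t^3 - 80*t^2 - 16*t + 64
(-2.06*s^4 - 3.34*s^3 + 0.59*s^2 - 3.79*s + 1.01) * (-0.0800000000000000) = 0.1648*s^4 + 0.2672*s^3 - 0.0472*s^2 + 0.3032*s - 0.0808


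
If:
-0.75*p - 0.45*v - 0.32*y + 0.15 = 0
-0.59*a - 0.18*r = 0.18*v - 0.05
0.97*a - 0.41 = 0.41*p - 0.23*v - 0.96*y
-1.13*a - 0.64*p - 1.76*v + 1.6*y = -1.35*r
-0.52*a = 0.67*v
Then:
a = 0.24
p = 0.18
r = -0.32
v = -0.19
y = 0.31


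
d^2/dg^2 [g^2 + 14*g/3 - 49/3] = 2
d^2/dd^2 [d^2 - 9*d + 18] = 2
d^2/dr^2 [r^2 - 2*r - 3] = 2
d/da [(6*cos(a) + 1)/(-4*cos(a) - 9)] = 50*sin(a)/(4*cos(a) + 9)^2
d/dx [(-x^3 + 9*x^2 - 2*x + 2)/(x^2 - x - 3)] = (-x^4 + 2*x^3 + 2*x^2 - 58*x + 8)/(x^4 - 2*x^3 - 5*x^2 + 6*x + 9)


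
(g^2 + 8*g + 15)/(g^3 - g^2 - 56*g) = (g^2 + 8*g + 15)/(g*(g^2 - g - 56))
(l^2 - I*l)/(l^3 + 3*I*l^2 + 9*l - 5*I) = l/(l^2 + 4*I*l + 5)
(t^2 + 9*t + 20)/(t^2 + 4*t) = (t + 5)/t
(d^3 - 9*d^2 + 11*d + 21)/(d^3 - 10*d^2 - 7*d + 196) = (d^2 - 2*d - 3)/(d^2 - 3*d - 28)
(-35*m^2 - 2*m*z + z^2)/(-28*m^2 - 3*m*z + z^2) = (5*m + z)/(4*m + z)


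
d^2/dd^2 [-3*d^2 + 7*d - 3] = -6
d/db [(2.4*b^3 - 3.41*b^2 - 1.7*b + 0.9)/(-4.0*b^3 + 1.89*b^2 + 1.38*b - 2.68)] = (-9.10400000000001*b^4 - 6.976*b^3 - 9.9888*b^2 + 14.8756*b + 3.314)/(16.0*b^6 - 15.12*b^5 - 7.4679*b^4 + 26.6564*b^3 - 8.226*b^2 - 7.3968*b + 7.1824)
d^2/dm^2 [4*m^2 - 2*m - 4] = 8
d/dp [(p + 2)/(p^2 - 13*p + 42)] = (p^2 - 13*p - (p + 2)*(2*p - 13) + 42)/(p^2 - 13*p + 42)^2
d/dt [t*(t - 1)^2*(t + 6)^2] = 5*t^4 + 40*t^3 + 39*t^2 - 120*t + 36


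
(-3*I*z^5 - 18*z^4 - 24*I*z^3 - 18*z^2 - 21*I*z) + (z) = -3*I*z^5 - 18*z^4 - 24*I*z^3 - 18*z^2 + z - 21*I*z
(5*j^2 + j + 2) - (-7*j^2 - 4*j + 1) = 12*j^2 + 5*j + 1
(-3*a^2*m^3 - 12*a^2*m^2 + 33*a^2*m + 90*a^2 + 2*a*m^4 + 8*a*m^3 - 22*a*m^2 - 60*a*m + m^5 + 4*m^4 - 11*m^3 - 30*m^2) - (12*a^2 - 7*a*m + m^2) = -3*a^2*m^3 - 12*a^2*m^2 + 33*a^2*m + 78*a^2 + 2*a*m^4 + 8*a*m^3 - 22*a*m^2 - 53*a*m + m^5 + 4*m^4 - 11*m^3 - 31*m^2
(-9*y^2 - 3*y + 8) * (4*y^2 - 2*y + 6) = -36*y^4 + 6*y^3 - 16*y^2 - 34*y + 48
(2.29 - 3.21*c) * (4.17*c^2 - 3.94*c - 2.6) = -13.3857*c^3 + 22.1967*c^2 - 0.676600000000001*c - 5.954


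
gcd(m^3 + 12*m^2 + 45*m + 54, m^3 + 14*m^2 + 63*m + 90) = m^2 + 9*m + 18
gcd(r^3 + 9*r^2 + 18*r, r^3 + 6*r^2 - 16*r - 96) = r + 6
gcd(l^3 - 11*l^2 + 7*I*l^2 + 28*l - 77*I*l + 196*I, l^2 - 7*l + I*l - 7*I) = l - 7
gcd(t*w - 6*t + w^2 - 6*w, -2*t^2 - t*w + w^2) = t + w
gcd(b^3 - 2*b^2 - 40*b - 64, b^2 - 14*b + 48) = b - 8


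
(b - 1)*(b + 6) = b^2 + 5*b - 6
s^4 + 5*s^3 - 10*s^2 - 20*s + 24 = (s - 2)*(s - 1)*(s + 2)*(s + 6)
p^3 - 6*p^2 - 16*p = p*(p - 8)*(p + 2)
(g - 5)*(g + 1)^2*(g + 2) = g^4 - g^3 - 15*g^2 - 23*g - 10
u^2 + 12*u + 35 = (u + 5)*(u + 7)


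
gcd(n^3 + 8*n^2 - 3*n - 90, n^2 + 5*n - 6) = n + 6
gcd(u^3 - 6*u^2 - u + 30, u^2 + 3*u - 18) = u - 3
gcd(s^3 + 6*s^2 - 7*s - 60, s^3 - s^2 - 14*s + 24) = s^2 + s - 12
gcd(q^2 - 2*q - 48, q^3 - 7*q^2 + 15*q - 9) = 1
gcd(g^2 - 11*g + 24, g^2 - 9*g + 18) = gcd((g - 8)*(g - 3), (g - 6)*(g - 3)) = g - 3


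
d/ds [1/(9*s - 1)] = -9/(9*s - 1)^2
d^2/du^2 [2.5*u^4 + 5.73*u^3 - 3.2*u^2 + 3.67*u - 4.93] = 30.0*u^2 + 34.38*u - 6.4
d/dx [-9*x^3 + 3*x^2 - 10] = 3*x*(2 - 9*x)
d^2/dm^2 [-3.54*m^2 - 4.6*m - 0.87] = -7.08000000000000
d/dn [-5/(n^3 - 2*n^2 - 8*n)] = 5*(3*n^2 - 4*n - 8)/(n^2*(-n^2 + 2*n + 8)^2)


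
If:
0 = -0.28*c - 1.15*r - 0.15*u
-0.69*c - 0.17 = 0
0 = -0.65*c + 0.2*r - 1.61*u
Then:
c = -0.25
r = 0.05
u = 0.11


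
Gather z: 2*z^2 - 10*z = 2*z^2 - 10*z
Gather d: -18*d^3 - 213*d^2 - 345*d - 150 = -18*d^3 - 213*d^2 - 345*d - 150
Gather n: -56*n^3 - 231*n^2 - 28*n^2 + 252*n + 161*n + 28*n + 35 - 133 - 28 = -56*n^3 - 259*n^2 + 441*n - 126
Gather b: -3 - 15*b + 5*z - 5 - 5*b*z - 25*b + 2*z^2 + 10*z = b*(-5*z - 40) + 2*z^2 + 15*z - 8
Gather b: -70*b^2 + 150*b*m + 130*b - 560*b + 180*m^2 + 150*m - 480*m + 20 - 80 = -70*b^2 + b*(150*m - 430) + 180*m^2 - 330*m - 60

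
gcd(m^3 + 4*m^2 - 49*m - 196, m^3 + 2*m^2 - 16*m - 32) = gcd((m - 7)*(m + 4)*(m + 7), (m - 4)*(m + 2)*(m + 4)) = m + 4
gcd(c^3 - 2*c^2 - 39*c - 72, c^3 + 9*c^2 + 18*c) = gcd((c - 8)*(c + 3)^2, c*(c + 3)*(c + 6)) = c + 3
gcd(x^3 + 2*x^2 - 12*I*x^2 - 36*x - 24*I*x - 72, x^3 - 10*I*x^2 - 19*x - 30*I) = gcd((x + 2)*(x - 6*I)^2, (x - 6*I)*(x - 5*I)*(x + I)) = x - 6*I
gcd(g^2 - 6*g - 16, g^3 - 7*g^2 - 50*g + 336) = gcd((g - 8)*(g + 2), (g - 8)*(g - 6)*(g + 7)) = g - 8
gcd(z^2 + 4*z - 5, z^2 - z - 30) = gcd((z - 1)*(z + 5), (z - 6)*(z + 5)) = z + 5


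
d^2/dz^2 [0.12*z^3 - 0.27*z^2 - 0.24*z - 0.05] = 0.72*z - 0.54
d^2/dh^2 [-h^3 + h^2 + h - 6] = 2 - 6*h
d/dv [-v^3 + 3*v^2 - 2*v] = -3*v^2 + 6*v - 2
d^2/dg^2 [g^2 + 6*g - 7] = 2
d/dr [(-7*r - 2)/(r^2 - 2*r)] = (7*r^2 + 4*r - 4)/(r^2*(r^2 - 4*r + 4))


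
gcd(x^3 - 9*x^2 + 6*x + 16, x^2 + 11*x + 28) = 1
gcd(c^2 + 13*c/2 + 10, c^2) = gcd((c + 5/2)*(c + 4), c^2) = 1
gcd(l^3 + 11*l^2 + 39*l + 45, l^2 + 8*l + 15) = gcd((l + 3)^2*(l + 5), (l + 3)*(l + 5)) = l^2 + 8*l + 15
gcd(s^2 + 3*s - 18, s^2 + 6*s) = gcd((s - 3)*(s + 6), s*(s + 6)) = s + 6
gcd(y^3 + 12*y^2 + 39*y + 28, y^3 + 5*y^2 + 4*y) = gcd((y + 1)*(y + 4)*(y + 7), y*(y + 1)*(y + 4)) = y^2 + 5*y + 4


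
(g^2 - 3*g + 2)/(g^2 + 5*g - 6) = (g - 2)/(g + 6)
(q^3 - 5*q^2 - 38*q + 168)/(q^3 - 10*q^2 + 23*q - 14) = (q^2 + 2*q - 24)/(q^2 - 3*q + 2)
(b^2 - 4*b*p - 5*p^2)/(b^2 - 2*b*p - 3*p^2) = (-b + 5*p)/(-b + 3*p)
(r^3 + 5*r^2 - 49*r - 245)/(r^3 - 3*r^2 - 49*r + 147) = (r + 5)/(r - 3)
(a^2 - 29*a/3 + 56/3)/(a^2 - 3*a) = (3*a^2 - 29*a + 56)/(3*a*(a - 3))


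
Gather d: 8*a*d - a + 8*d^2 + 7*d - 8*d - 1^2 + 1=-a + 8*d^2 + d*(8*a - 1)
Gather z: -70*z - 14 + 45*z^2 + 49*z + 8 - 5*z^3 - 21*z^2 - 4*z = -5*z^3 + 24*z^2 - 25*z - 6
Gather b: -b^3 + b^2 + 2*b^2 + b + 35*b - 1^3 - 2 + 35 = -b^3 + 3*b^2 + 36*b + 32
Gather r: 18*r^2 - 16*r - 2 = 18*r^2 - 16*r - 2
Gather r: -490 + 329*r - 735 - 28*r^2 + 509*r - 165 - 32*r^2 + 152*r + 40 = -60*r^2 + 990*r - 1350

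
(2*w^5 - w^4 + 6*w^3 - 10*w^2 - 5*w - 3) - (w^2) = 2*w^5 - w^4 + 6*w^3 - 11*w^2 - 5*w - 3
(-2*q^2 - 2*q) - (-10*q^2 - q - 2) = 8*q^2 - q + 2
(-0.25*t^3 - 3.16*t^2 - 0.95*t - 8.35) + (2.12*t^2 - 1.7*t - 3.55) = -0.25*t^3 - 1.04*t^2 - 2.65*t - 11.9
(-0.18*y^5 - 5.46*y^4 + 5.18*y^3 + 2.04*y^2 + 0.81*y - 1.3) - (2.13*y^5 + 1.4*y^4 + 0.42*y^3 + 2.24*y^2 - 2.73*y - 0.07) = -2.31*y^5 - 6.86*y^4 + 4.76*y^3 - 0.2*y^2 + 3.54*y - 1.23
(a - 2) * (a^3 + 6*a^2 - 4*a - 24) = a^4 + 4*a^3 - 16*a^2 - 16*a + 48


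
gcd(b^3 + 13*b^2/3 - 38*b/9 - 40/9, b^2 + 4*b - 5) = b + 5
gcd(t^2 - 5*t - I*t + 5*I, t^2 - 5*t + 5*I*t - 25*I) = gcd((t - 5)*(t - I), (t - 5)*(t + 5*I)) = t - 5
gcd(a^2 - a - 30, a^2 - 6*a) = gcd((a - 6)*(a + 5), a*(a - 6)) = a - 6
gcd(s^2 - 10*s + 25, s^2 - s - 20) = s - 5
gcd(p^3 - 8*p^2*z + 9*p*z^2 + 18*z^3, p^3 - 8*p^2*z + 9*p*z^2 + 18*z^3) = p^3 - 8*p^2*z + 9*p*z^2 + 18*z^3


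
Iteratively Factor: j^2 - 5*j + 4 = (j - 4)*(j - 1)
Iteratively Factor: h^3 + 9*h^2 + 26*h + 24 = (h + 2)*(h^2 + 7*h + 12) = (h + 2)*(h + 3)*(h + 4)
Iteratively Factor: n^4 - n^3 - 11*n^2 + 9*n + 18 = (n + 3)*(n^3 - 4*n^2 + n + 6) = (n - 2)*(n + 3)*(n^2 - 2*n - 3) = (n - 2)*(n + 1)*(n + 3)*(n - 3)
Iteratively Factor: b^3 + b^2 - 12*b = (b)*(b^2 + b - 12) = b*(b - 3)*(b + 4)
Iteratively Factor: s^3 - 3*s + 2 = (s - 1)*(s^2 + s - 2) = (s - 1)*(s + 2)*(s - 1)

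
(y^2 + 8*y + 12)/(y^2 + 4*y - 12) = (y + 2)/(y - 2)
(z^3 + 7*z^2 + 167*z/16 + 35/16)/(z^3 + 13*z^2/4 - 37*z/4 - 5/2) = (z + 7/4)/(z - 2)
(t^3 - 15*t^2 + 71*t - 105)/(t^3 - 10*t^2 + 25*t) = (t^2 - 10*t + 21)/(t*(t - 5))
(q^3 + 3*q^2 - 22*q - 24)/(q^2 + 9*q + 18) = (q^2 - 3*q - 4)/(q + 3)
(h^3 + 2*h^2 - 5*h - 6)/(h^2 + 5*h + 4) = (h^2 + h - 6)/(h + 4)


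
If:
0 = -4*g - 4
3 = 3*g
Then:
No Solution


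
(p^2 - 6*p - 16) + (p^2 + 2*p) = 2*p^2 - 4*p - 16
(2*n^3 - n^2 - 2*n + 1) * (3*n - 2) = 6*n^4 - 7*n^3 - 4*n^2 + 7*n - 2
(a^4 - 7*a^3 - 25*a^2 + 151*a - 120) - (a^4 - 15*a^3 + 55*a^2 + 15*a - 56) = 8*a^3 - 80*a^2 + 136*a - 64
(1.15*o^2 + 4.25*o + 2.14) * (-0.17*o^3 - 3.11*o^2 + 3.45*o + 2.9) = -0.1955*o^5 - 4.299*o^4 - 9.6138*o^3 + 11.3421*o^2 + 19.708*o + 6.206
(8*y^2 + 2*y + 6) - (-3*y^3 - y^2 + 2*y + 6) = 3*y^3 + 9*y^2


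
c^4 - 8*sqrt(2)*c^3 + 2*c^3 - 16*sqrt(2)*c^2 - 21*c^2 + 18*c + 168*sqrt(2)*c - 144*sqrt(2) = (c - 3)*(c - 1)*(c + 6)*(c - 8*sqrt(2))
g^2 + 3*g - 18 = (g - 3)*(g + 6)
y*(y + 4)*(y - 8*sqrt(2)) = y^3 - 8*sqrt(2)*y^2 + 4*y^2 - 32*sqrt(2)*y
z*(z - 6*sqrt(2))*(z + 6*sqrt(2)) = z^3 - 72*z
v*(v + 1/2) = v^2 + v/2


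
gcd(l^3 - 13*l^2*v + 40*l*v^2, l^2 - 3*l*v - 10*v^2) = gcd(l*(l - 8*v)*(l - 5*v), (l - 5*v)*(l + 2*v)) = -l + 5*v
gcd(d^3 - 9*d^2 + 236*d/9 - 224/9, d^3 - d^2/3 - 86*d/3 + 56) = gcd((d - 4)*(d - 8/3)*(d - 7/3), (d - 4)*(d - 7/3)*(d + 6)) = d^2 - 19*d/3 + 28/3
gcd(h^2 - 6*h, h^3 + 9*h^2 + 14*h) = h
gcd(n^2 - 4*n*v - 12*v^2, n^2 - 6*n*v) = -n + 6*v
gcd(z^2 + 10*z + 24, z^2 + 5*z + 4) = z + 4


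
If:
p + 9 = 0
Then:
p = -9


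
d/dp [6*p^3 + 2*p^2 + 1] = 2*p*(9*p + 2)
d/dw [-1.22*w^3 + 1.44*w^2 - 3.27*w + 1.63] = -3.66*w^2 + 2.88*w - 3.27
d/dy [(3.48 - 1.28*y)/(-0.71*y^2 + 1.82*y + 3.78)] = (-0.9088*y^2 + 4.9416*y - 11.172)/(0.5041*y^4 - 2.5844*y^3 - 2.0552*y^2 + 13.7592*y + 14.2884)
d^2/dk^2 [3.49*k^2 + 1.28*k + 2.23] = 6.98000000000000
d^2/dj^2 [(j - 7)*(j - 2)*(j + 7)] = 6*j - 4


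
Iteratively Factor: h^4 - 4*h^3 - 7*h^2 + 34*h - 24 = (h - 4)*(h^3 - 7*h + 6) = (h - 4)*(h - 1)*(h^2 + h - 6) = (h - 4)*(h - 1)*(h + 3)*(h - 2)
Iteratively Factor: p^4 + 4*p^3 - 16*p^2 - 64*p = (p - 4)*(p^3 + 8*p^2 + 16*p) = (p - 4)*(p + 4)*(p^2 + 4*p) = (p - 4)*(p + 4)^2*(p)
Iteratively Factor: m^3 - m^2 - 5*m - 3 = (m - 3)*(m^2 + 2*m + 1) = (m - 3)*(m + 1)*(m + 1)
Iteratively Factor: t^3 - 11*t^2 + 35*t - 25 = (t - 1)*(t^2 - 10*t + 25) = (t - 5)*(t - 1)*(t - 5)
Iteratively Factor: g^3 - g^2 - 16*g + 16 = (g + 4)*(g^2 - 5*g + 4) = (g - 4)*(g + 4)*(g - 1)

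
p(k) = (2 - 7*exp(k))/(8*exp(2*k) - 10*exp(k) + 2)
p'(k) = (2 - 7*exp(k))*(-16*exp(2*k) + 10*exp(k))/(8*exp(2*k) - 10*exp(k) + 2)^2 - 7*exp(k)/(8*exp(2*k) - 10*exp(k) + 2)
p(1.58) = -0.23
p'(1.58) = 0.28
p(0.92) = -0.57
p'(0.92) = 0.94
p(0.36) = -1.96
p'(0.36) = 6.40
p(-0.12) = 7.30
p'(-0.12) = 57.89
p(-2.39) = 1.18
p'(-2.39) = 0.24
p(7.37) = -0.00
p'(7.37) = 0.00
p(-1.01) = 0.95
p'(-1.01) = 1.91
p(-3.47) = 1.05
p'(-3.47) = 0.05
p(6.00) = 0.00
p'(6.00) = 0.00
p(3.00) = -0.05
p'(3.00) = 0.05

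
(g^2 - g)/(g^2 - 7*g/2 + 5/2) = 2*g/(2*g - 5)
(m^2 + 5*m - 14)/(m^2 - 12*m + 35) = (m^2 + 5*m - 14)/(m^2 - 12*m + 35)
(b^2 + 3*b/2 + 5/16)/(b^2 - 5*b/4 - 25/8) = (4*b + 1)/(2*(2*b - 5))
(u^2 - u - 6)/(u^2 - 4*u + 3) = (u + 2)/(u - 1)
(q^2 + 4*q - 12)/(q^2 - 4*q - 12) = (-q^2 - 4*q + 12)/(-q^2 + 4*q + 12)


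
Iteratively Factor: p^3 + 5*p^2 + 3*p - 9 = (p + 3)*(p^2 + 2*p - 3) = (p + 3)^2*(p - 1)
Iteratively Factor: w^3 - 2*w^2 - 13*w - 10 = (w + 1)*(w^2 - 3*w - 10) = (w - 5)*(w + 1)*(w + 2)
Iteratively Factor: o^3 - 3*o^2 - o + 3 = (o + 1)*(o^2 - 4*o + 3) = (o - 3)*(o + 1)*(o - 1)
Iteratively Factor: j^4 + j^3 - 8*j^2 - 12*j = (j - 3)*(j^3 + 4*j^2 + 4*j) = (j - 3)*(j + 2)*(j^2 + 2*j) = (j - 3)*(j + 2)^2*(j)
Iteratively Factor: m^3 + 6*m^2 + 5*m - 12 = (m + 3)*(m^2 + 3*m - 4) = (m + 3)*(m + 4)*(m - 1)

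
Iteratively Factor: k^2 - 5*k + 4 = (k - 1)*(k - 4)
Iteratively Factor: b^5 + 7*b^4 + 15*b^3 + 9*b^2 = (b)*(b^4 + 7*b^3 + 15*b^2 + 9*b) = b*(b + 3)*(b^3 + 4*b^2 + 3*b) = b^2*(b + 3)*(b^2 + 4*b + 3) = b^2*(b + 1)*(b + 3)*(b + 3)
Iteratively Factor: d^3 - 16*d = (d - 4)*(d^2 + 4*d) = d*(d - 4)*(d + 4)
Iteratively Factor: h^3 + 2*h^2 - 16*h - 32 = (h - 4)*(h^2 + 6*h + 8) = (h - 4)*(h + 2)*(h + 4)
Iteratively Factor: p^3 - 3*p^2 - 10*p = (p + 2)*(p^2 - 5*p) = p*(p + 2)*(p - 5)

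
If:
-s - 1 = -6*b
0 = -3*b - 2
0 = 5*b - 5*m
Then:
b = -2/3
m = -2/3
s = -5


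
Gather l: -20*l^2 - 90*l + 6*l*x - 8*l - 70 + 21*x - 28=-20*l^2 + l*(6*x - 98) + 21*x - 98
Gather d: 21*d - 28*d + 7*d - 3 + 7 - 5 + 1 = 0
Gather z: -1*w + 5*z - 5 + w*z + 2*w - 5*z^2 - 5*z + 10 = w*z + w - 5*z^2 + 5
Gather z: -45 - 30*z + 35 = -30*z - 10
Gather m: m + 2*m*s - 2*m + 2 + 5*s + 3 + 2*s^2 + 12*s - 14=m*(2*s - 1) + 2*s^2 + 17*s - 9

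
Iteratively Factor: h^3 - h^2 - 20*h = (h - 5)*(h^2 + 4*h) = h*(h - 5)*(h + 4)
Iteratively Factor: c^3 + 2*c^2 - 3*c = (c)*(c^2 + 2*c - 3) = c*(c + 3)*(c - 1)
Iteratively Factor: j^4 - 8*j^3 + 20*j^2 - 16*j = (j)*(j^3 - 8*j^2 + 20*j - 16) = j*(j - 4)*(j^2 - 4*j + 4) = j*(j - 4)*(j - 2)*(j - 2)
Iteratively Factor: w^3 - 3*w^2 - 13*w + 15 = (w - 5)*(w^2 + 2*w - 3) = (w - 5)*(w + 3)*(w - 1)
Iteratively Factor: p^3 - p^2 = (p)*(p^2 - p) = p*(p - 1)*(p)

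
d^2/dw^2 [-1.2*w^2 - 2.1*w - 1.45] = -2.40000000000000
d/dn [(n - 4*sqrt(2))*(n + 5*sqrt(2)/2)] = 2*n - 3*sqrt(2)/2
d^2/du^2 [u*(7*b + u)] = 2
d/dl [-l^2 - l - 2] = -2*l - 1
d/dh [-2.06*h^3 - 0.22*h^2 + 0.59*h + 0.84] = -6.18*h^2 - 0.44*h + 0.59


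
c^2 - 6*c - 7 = (c - 7)*(c + 1)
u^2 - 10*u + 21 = (u - 7)*(u - 3)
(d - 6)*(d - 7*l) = d^2 - 7*d*l - 6*d + 42*l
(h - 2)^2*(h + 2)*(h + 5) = h^4 + 3*h^3 - 14*h^2 - 12*h + 40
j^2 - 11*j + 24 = (j - 8)*(j - 3)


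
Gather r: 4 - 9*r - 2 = 2 - 9*r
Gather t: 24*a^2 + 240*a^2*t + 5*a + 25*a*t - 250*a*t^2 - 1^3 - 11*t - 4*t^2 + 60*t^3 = 24*a^2 + 5*a + 60*t^3 + t^2*(-250*a - 4) + t*(240*a^2 + 25*a - 11) - 1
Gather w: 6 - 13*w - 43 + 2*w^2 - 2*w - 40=2*w^2 - 15*w - 77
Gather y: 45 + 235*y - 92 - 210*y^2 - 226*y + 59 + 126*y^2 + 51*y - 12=-84*y^2 + 60*y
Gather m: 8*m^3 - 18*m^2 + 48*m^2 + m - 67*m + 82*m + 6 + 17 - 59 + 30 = 8*m^3 + 30*m^2 + 16*m - 6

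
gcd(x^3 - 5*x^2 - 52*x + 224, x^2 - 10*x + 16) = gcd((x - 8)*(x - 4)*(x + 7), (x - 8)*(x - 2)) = x - 8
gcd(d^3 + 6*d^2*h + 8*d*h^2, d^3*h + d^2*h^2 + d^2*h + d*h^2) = d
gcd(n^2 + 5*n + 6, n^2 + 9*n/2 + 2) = 1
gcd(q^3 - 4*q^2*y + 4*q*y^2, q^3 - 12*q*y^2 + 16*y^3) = q^2 - 4*q*y + 4*y^2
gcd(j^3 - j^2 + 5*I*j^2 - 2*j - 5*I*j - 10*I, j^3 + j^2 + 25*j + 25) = j^2 + j*(1 + 5*I) + 5*I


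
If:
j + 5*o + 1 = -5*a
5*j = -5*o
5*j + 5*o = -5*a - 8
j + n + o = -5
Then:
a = -8/5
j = -7/4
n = -5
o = 7/4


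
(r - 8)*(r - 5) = r^2 - 13*r + 40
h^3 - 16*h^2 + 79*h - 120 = (h - 8)*(h - 5)*(h - 3)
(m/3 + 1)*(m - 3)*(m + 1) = m^3/3 + m^2/3 - 3*m - 3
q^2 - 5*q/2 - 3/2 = (q - 3)*(q + 1/2)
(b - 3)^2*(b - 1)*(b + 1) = b^4 - 6*b^3 + 8*b^2 + 6*b - 9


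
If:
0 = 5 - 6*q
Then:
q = 5/6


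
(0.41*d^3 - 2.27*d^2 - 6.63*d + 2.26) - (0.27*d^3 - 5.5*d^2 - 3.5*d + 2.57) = 0.14*d^3 + 3.23*d^2 - 3.13*d - 0.31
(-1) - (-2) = 1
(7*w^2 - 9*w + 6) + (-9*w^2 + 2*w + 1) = -2*w^2 - 7*w + 7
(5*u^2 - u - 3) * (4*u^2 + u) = 20*u^4 + u^3 - 13*u^2 - 3*u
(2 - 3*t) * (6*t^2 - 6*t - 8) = -18*t^3 + 30*t^2 + 12*t - 16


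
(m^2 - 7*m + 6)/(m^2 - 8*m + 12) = (m - 1)/(m - 2)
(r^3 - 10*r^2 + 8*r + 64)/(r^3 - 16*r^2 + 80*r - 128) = (r + 2)/(r - 4)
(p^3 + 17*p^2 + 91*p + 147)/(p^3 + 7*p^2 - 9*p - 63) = (p + 7)/(p - 3)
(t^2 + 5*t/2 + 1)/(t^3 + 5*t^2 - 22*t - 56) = (t + 1/2)/(t^2 + 3*t - 28)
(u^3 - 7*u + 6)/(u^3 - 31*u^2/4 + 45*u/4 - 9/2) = 4*(u^2 + u - 6)/(4*u^2 - 27*u + 18)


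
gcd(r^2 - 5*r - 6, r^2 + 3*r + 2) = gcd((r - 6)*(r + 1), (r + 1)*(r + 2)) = r + 1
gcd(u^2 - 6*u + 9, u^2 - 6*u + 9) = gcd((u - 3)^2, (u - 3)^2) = u^2 - 6*u + 9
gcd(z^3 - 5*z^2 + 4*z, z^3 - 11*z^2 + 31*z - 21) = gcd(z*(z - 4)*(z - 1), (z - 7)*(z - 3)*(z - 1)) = z - 1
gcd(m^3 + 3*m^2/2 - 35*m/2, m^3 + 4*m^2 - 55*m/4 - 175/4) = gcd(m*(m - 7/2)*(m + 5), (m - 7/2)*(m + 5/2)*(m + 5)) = m^2 + 3*m/2 - 35/2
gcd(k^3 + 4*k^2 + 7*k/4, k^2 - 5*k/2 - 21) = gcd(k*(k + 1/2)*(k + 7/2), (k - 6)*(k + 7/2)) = k + 7/2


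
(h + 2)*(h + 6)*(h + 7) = h^3 + 15*h^2 + 68*h + 84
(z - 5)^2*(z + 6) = z^3 - 4*z^2 - 35*z + 150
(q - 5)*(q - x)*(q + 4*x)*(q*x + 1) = q^4*x + 3*q^3*x^2 - 5*q^3*x + q^3 - 4*q^2*x^3 - 15*q^2*x^2 + 3*q^2*x - 5*q^2 + 20*q*x^3 - 4*q*x^2 - 15*q*x + 20*x^2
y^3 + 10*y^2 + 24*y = y*(y + 4)*(y + 6)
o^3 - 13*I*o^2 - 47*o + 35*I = (o - 7*I)*(o - 5*I)*(o - I)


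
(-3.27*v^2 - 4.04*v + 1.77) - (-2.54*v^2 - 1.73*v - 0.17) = -0.73*v^2 - 2.31*v + 1.94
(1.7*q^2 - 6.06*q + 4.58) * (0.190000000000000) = 0.323*q^2 - 1.1514*q + 0.8702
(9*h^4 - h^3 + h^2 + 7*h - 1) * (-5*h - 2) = -45*h^5 - 13*h^4 - 3*h^3 - 37*h^2 - 9*h + 2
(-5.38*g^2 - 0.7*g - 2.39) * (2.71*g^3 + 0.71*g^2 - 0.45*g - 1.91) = -14.5798*g^5 - 5.7168*g^4 - 4.5529*g^3 + 8.8939*g^2 + 2.4125*g + 4.5649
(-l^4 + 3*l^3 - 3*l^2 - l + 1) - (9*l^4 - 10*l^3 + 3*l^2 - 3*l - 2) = -10*l^4 + 13*l^3 - 6*l^2 + 2*l + 3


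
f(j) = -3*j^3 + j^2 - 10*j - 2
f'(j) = -9*j^2 + 2*j - 10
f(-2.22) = 57.95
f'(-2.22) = -58.80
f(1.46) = -23.80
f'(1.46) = -26.26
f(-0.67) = 6.05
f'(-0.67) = -15.38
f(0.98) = -13.66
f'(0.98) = -16.68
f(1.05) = -14.87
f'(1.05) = -17.82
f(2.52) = -68.86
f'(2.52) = -62.11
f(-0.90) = 10.00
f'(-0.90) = -19.09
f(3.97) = -213.65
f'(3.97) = -143.91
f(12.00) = -5162.00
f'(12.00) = -1282.00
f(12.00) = -5162.00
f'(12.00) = -1282.00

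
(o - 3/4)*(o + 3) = o^2 + 9*o/4 - 9/4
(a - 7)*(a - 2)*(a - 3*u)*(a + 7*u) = a^4 + 4*a^3*u - 9*a^3 - 21*a^2*u^2 - 36*a^2*u + 14*a^2 + 189*a*u^2 + 56*a*u - 294*u^2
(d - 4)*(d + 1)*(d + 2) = d^3 - d^2 - 10*d - 8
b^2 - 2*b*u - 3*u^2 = (b - 3*u)*(b + u)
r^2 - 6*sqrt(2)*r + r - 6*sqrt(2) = (r + 1)*(r - 6*sqrt(2))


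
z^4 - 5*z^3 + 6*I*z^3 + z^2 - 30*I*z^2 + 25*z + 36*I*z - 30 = (z - 3)*(z - 2)*(z + I)*(z + 5*I)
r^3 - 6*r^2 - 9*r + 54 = (r - 6)*(r - 3)*(r + 3)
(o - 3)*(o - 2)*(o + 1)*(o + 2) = o^4 - 2*o^3 - 7*o^2 + 8*o + 12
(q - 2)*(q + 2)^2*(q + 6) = q^4 + 8*q^3 + 8*q^2 - 32*q - 48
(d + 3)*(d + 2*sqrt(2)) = d^2 + 2*sqrt(2)*d + 3*d + 6*sqrt(2)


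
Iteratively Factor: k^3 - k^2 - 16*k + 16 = (k + 4)*(k^2 - 5*k + 4) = (k - 1)*(k + 4)*(k - 4)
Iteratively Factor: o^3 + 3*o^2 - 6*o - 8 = (o + 1)*(o^2 + 2*o - 8) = (o + 1)*(o + 4)*(o - 2)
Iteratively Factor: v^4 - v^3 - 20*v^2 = (v)*(v^3 - v^2 - 20*v) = v^2*(v^2 - v - 20) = v^2*(v - 5)*(v + 4)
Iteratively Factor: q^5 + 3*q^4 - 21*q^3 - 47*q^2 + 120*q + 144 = (q - 3)*(q^4 + 6*q^3 - 3*q^2 - 56*q - 48) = (q - 3)*(q + 1)*(q^3 + 5*q^2 - 8*q - 48) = (q - 3)^2*(q + 1)*(q^2 + 8*q + 16) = (q - 3)^2*(q + 1)*(q + 4)*(q + 4)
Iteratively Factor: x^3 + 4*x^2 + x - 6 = (x - 1)*(x^2 + 5*x + 6) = (x - 1)*(x + 3)*(x + 2)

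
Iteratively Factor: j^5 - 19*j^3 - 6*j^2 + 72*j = (j - 2)*(j^4 + 2*j^3 - 15*j^2 - 36*j) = j*(j - 2)*(j^3 + 2*j^2 - 15*j - 36) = j*(j - 4)*(j - 2)*(j^2 + 6*j + 9) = j*(j - 4)*(j - 2)*(j + 3)*(j + 3)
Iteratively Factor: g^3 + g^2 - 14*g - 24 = (g + 3)*(g^2 - 2*g - 8) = (g - 4)*(g + 3)*(g + 2)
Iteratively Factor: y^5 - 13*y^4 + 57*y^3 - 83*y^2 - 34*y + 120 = (y - 2)*(y^4 - 11*y^3 + 35*y^2 - 13*y - 60) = (y - 3)*(y - 2)*(y^3 - 8*y^2 + 11*y + 20) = (y - 5)*(y - 3)*(y - 2)*(y^2 - 3*y - 4) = (y - 5)*(y - 4)*(y - 3)*(y - 2)*(y + 1)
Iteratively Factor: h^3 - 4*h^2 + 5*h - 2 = (h - 1)*(h^2 - 3*h + 2) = (h - 2)*(h - 1)*(h - 1)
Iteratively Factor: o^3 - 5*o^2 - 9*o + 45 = (o - 5)*(o^2 - 9) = (o - 5)*(o + 3)*(o - 3)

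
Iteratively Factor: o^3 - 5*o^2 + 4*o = (o)*(o^2 - 5*o + 4) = o*(o - 4)*(o - 1)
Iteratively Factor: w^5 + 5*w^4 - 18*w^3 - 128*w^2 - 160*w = (w - 5)*(w^4 + 10*w^3 + 32*w^2 + 32*w) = (w - 5)*(w + 4)*(w^3 + 6*w^2 + 8*w) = (w - 5)*(w + 4)^2*(w^2 + 2*w) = (w - 5)*(w + 2)*(w + 4)^2*(w)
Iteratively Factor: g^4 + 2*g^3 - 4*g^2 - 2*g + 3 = (g - 1)*(g^3 + 3*g^2 - g - 3) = (g - 1)^2*(g^2 + 4*g + 3) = (g - 1)^2*(g + 1)*(g + 3)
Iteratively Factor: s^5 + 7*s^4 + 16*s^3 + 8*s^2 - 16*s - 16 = (s + 2)*(s^4 + 5*s^3 + 6*s^2 - 4*s - 8) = (s + 2)^2*(s^3 + 3*s^2 - 4) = (s + 2)^3*(s^2 + s - 2) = (s + 2)^4*(s - 1)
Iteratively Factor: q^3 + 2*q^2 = (q)*(q^2 + 2*q) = q^2*(q + 2)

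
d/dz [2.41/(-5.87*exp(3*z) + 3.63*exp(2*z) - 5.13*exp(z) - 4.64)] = (42.4401*exp(2*z) - 17.4966*exp(z) + 12.3633)*exp(z)/(5.87*exp(3*z) - 3.63*exp(2*z) + 5.13*exp(z) + 4.64)^2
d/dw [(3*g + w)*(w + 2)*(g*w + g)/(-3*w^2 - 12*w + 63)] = g*(-3*g*w^2 + 138*g*w + 213*g - w^4 - 8*w^3 + 53*w^2 + 126*w + 42)/(3*(w^4 + 8*w^3 - 26*w^2 - 168*w + 441))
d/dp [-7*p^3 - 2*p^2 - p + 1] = -21*p^2 - 4*p - 1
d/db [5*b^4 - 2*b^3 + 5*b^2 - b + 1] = 20*b^3 - 6*b^2 + 10*b - 1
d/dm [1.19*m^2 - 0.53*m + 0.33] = 2.38*m - 0.53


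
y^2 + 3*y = y*(y + 3)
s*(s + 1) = s^2 + s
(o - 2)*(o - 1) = o^2 - 3*o + 2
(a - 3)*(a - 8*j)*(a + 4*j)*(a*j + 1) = a^4*j - 4*a^3*j^2 - 3*a^3*j + a^3 - 32*a^2*j^3 + 12*a^2*j^2 - 4*a^2*j - 3*a^2 + 96*a*j^3 - 32*a*j^2 + 12*a*j + 96*j^2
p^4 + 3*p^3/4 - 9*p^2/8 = p^2*(p - 3/4)*(p + 3/2)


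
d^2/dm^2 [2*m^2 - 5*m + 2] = 4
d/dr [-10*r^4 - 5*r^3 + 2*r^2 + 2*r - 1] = -40*r^3 - 15*r^2 + 4*r + 2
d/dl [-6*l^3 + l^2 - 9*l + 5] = -18*l^2 + 2*l - 9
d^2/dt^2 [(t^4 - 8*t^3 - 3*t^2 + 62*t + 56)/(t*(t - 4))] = 2 - 28/t^3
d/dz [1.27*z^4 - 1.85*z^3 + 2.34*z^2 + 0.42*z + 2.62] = 5.08*z^3 - 5.55*z^2 + 4.68*z + 0.42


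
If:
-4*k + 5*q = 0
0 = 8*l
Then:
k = 5*q/4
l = 0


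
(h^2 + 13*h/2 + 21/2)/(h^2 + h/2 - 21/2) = (h + 3)/(h - 3)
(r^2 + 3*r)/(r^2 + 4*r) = (r + 3)/(r + 4)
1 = 1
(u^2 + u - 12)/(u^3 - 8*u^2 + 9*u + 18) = (u + 4)/(u^2 - 5*u - 6)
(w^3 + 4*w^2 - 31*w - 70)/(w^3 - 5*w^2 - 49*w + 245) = (w + 2)/(w - 7)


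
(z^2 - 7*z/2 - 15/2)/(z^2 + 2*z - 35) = (z + 3/2)/(z + 7)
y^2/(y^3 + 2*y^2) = 1/(y + 2)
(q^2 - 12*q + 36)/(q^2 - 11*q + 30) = (q - 6)/(q - 5)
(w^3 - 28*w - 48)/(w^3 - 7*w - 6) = (-w^3 + 28*w + 48)/(-w^3 + 7*w + 6)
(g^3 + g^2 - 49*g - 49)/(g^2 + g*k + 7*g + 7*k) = (g^2 - 6*g - 7)/(g + k)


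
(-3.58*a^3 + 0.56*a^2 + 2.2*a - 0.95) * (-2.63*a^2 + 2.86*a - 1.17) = 9.4154*a^5 - 11.7116*a^4 + 0.00419999999999998*a^3 + 8.1353*a^2 - 5.291*a + 1.1115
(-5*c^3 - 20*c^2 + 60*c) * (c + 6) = -5*c^4 - 50*c^3 - 60*c^2 + 360*c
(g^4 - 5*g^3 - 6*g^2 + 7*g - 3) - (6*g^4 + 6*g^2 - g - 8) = -5*g^4 - 5*g^3 - 12*g^2 + 8*g + 5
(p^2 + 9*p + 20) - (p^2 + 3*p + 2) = 6*p + 18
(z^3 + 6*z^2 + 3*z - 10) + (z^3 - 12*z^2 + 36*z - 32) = 2*z^3 - 6*z^2 + 39*z - 42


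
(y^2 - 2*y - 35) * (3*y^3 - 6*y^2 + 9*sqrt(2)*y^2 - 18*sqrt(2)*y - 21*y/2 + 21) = 3*y^5 - 12*y^4 + 9*sqrt(2)*y^4 - 207*y^3/2 - 36*sqrt(2)*y^3 - 279*sqrt(2)*y^2 + 252*y^2 + 651*y/2 + 630*sqrt(2)*y - 735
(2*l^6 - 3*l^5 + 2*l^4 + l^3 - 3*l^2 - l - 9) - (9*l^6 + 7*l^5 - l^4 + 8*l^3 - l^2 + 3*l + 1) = -7*l^6 - 10*l^5 + 3*l^4 - 7*l^3 - 2*l^2 - 4*l - 10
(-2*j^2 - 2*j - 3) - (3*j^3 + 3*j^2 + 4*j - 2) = -3*j^3 - 5*j^2 - 6*j - 1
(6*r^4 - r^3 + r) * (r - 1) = 6*r^5 - 7*r^4 + r^3 + r^2 - r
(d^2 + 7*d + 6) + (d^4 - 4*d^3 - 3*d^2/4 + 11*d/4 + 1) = d^4 - 4*d^3 + d^2/4 + 39*d/4 + 7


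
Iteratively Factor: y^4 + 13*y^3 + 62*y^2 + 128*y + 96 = (y + 3)*(y^3 + 10*y^2 + 32*y + 32) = (y + 3)*(y + 4)*(y^2 + 6*y + 8) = (y + 2)*(y + 3)*(y + 4)*(y + 4)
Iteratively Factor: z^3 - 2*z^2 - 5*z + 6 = (z + 2)*(z^2 - 4*z + 3) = (z - 3)*(z + 2)*(z - 1)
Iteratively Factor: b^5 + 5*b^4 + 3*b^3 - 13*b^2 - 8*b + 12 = (b - 1)*(b^4 + 6*b^3 + 9*b^2 - 4*b - 12) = (b - 1)^2*(b^3 + 7*b^2 + 16*b + 12) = (b - 1)^2*(b + 3)*(b^2 + 4*b + 4) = (b - 1)^2*(b + 2)*(b + 3)*(b + 2)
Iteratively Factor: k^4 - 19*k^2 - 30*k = (k)*(k^3 - 19*k - 30) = k*(k + 3)*(k^2 - 3*k - 10) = k*(k + 2)*(k + 3)*(k - 5)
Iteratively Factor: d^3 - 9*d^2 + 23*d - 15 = (d - 3)*(d^2 - 6*d + 5) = (d - 3)*(d - 1)*(d - 5)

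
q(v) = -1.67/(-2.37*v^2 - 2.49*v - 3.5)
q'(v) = -1.67*(4.74*v + 2.49)/(-2.37*v^2 - 2.49*v - 3.5)^2 = (-7.9158*v - 4.1583)/(2.37*v^2 + 2.49*v + 3.5)^2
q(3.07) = 0.05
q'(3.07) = -0.03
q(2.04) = 0.09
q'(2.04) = -0.06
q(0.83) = 0.23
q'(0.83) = -0.21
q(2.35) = 0.07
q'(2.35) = -0.05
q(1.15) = 0.18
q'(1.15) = -0.15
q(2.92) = 0.05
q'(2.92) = -0.03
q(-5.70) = 0.03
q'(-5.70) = 0.01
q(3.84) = 0.03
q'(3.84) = -0.01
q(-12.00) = 0.01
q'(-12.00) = 0.00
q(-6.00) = 0.02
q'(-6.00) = 0.01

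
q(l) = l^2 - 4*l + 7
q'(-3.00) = -10.00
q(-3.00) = 28.00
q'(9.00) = 14.00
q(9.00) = 52.00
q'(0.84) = -2.32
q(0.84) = 4.35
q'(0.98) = -2.04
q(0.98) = 4.04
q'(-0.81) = -5.62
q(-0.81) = 10.90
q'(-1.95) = -7.90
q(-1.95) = 18.60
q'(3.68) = 3.36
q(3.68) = 5.82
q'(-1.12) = -6.24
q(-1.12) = 12.73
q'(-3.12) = -10.24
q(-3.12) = 29.21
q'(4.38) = 4.76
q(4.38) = 8.66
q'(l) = 2*l - 4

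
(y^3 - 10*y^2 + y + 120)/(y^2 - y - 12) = (y^2 - 13*y + 40)/(y - 4)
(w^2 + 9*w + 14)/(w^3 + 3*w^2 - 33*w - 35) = (w + 2)/(w^2 - 4*w - 5)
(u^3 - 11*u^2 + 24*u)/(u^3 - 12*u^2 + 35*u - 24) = u/(u - 1)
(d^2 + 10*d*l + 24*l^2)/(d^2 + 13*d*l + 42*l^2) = (d + 4*l)/(d + 7*l)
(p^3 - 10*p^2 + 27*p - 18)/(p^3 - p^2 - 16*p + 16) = (p^2 - 9*p + 18)/(p^2 - 16)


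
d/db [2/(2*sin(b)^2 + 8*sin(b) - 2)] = -2*(sin(b) + 2)*cos(b)/(4*sin(b) - cos(b)^2)^2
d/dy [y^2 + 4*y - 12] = 2*y + 4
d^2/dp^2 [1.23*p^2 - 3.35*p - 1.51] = 2.46000000000000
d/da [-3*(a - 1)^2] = 6 - 6*a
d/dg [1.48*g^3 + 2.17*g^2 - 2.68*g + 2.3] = 4.44*g^2 + 4.34*g - 2.68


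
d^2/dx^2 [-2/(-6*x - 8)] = 18/(3*x + 4)^3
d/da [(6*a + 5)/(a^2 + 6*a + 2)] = 2*(3*a^2 + 18*a - (a + 3)*(6*a + 5) + 6)/(a^2 + 6*a + 2)^2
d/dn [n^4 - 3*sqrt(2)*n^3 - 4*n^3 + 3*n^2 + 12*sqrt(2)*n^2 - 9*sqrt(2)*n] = 4*n^3 - 9*sqrt(2)*n^2 - 12*n^2 + 6*n + 24*sqrt(2)*n - 9*sqrt(2)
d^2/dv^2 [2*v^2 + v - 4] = 4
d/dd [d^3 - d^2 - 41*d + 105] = 3*d^2 - 2*d - 41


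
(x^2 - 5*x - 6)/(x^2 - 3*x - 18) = (x + 1)/(x + 3)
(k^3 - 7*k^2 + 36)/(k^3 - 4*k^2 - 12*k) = (k - 3)/k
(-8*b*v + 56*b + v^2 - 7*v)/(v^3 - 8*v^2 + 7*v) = (-8*b + v)/(v*(v - 1))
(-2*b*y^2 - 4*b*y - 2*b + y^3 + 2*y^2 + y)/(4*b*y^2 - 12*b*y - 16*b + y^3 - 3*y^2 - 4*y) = (-2*b*y - 2*b + y^2 + y)/(4*b*y - 16*b + y^2 - 4*y)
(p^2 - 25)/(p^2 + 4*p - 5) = (p - 5)/(p - 1)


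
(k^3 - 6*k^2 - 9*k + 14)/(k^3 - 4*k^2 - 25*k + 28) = (k + 2)/(k + 4)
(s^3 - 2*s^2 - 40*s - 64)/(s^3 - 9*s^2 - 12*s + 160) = (s + 2)/(s - 5)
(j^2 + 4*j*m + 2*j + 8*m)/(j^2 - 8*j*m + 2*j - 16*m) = (j + 4*m)/(j - 8*m)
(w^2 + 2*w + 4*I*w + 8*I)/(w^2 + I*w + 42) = (w^2 + w*(2 + 4*I) + 8*I)/(w^2 + I*w + 42)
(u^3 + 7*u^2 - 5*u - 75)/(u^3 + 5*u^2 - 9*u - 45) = (u + 5)/(u + 3)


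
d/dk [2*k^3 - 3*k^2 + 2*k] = 6*k^2 - 6*k + 2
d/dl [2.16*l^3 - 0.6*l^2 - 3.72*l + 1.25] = 6.48*l^2 - 1.2*l - 3.72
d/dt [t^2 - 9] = 2*t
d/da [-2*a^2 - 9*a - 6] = -4*a - 9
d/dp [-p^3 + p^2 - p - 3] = -3*p^2 + 2*p - 1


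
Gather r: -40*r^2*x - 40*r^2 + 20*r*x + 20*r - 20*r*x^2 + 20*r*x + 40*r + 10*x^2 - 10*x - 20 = r^2*(-40*x - 40) + r*(-20*x^2 + 40*x + 60) + 10*x^2 - 10*x - 20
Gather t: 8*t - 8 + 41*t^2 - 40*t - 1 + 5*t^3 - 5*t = 5*t^3 + 41*t^2 - 37*t - 9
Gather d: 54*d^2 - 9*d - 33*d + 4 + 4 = 54*d^2 - 42*d + 8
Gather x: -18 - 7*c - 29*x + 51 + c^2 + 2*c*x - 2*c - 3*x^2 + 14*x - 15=c^2 - 9*c - 3*x^2 + x*(2*c - 15) + 18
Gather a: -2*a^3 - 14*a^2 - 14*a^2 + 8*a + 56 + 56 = -2*a^3 - 28*a^2 + 8*a + 112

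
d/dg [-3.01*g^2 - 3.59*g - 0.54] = -6.02*g - 3.59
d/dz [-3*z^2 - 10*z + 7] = -6*z - 10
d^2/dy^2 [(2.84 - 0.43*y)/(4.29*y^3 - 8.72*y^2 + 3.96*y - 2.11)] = (-47.482578*y^5 + 723.726432*y^4 - 1750.638872*y^3 + 1538.468868*y^2 - 386.697336*y - 22.621784)/(78.953589*y^9 - 481.451256*y^8 + 1197.254916*y^7 - 1668.385889*y^6 + 1578.753792*y^5 - 1106.626872*y^4 + 556.562655*y^3 - 215.731464*y^2 + 52.890948*y - 9.393931)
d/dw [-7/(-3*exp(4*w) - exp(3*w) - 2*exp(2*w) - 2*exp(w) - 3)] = (-84*exp(3*w) - 21*exp(2*w) - 28*exp(w) - 14)*exp(w)/(3*exp(4*w) + exp(3*w) + 2*exp(2*w) + 2*exp(w) + 3)^2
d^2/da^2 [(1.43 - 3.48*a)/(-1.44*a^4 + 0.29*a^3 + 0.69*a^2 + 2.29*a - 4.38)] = (86.593536*a^7 - 82.556928*a^6 - 1.07531999999999*a^5 + 97.164084*a^4 - 426.005616*a^3 + 151.492188*a^2 + 38.647962*a + 46.168574)/(2.985984*a^12 - 1.804032*a^11 - 3.92904*a^10 - 12.541157*a^9 + 34.867593*a^8 + 1.685562*a^7 - 5.43010499999999*a^6 - 89.235474*a^5 + 95.729823*a^4 + 12.825611*a^3 + 29.195766*a^2 - 131.796828*a + 84.027672)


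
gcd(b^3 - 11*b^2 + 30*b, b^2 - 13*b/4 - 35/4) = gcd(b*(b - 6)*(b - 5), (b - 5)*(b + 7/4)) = b - 5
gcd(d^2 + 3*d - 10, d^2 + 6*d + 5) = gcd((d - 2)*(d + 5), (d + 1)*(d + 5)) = d + 5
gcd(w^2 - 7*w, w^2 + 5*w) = w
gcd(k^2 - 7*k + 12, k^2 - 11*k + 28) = k - 4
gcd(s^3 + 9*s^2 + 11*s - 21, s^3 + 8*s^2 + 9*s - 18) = s^2 + 2*s - 3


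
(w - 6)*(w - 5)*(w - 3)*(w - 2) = w^4 - 16*w^3 + 91*w^2 - 216*w + 180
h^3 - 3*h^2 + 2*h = h*(h - 2)*(h - 1)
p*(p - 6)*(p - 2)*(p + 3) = p^4 - 5*p^3 - 12*p^2 + 36*p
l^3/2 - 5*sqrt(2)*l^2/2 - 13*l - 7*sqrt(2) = (l/2 + sqrt(2)/2)*(l - 7*sqrt(2))*(l + sqrt(2))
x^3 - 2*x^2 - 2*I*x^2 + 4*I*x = x*(x - 2)*(x - 2*I)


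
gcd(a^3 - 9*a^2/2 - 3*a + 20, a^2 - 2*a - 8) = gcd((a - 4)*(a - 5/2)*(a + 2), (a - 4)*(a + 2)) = a^2 - 2*a - 8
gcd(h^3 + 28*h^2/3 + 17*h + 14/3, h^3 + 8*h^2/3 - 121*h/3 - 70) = h + 7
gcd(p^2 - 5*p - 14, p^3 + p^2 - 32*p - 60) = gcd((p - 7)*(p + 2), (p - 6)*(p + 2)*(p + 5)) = p + 2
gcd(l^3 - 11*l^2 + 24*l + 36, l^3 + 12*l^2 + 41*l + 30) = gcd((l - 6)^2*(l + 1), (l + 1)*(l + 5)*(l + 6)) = l + 1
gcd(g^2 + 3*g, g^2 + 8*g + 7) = 1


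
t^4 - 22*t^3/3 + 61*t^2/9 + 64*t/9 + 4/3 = (t - 6)*(t - 2)*(t + 1/3)^2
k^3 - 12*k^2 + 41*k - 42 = (k - 7)*(k - 3)*(k - 2)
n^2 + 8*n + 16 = (n + 4)^2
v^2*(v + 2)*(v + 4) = v^4 + 6*v^3 + 8*v^2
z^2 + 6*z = z*(z + 6)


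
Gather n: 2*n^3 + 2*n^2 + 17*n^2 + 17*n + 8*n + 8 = 2*n^3 + 19*n^2 + 25*n + 8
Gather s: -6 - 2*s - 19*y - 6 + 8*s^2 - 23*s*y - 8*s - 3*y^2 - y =8*s^2 + s*(-23*y - 10) - 3*y^2 - 20*y - 12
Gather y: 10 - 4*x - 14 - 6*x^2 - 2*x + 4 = -6*x^2 - 6*x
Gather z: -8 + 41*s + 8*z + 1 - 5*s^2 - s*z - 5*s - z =-5*s^2 + 36*s + z*(7 - s) - 7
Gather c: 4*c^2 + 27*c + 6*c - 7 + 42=4*c^2 + 33*c + 35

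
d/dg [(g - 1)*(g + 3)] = 2*g + 2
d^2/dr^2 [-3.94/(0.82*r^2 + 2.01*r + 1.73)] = (5.298512*r^2 + 12.987816*r - 3.94*(1.64*r + 2.01)*(3.28*r + 4.02) + 11.178568)/(0.82*r^2 + 2.01*r + 1.73)^3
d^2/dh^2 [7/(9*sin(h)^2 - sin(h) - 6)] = 7*(324*sin(h)^4 - 27*sin(h)^3 - 269*sin(h)^2 + 48*sin(h) - 110)/(-9*sin(h)^2 + sin(h) + 6)^3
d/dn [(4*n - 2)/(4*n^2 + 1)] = 4*(-4*n^2 + 4*n + 1)/(16*n^4 + 8*n^2 + 1)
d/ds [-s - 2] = -1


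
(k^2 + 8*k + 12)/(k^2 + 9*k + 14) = (k + 6)/(k + 7)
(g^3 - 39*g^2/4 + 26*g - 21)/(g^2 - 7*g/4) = g - 8 + 12/g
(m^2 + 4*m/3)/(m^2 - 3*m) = (m + 4/3)/(m - 3)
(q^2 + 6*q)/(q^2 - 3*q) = (q + 6)/(q - 3)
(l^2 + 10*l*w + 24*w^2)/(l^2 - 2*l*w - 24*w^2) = (-l - 6*w)/(-l + 6*w)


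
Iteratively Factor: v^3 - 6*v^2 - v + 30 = (v - 5)*(v^2 - v - 6) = (v - 5)*(v + 2)*(v - 3)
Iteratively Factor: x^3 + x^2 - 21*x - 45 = (x + 3)*(x^2 - 2*x - 15) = (x - 5)*(x + 3)*(x + 3)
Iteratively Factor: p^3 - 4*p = (p - 2)*(p^2 + 2*p) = p*(p - 2)*(p + 2)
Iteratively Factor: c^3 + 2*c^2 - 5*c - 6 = (c - 2)*(c^2 + 4*c + 3) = (c - 2)*(c + 1)*(c + 3)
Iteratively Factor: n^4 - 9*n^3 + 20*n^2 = (n - 5)*(n^3 - 4*n^2) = n*(n - 5)*(n^2 - 4*n) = n*(n - 5)*(n - 4)*(n)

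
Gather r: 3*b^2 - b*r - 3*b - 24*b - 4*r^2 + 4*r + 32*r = 3*b^2 - 27*b - 4*r^2 + r*(36 - b)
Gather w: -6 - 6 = -12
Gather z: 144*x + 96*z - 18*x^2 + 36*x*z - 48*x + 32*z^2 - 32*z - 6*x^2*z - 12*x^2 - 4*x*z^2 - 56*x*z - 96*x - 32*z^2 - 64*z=-30*x^2 - 4*x*z^2 + z*(-6*x^2 - 20*x)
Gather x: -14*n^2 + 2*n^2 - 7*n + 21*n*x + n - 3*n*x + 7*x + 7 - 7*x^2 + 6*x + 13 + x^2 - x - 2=-12*n^2 - 6*n - 6*x^2 + x*(18*n + 12) + 18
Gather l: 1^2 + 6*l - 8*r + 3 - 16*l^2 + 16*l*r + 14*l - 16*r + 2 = -16*l^2 + l*(16*r + 20) - 24*r + 6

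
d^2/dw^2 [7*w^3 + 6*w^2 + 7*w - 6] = 42*w + 12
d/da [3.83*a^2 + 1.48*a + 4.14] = 7.66*a + 1.48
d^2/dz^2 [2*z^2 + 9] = 4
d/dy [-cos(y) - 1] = sin(y)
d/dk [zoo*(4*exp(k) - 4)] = zoo*exp(k)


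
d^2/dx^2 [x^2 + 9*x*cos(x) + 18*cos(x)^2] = -9*x*cos(x) + 72*sin(x)^2 - 18*sin(x) - 34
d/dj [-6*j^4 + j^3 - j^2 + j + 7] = -24*j^3 + 3*j^2 - 2*j + 1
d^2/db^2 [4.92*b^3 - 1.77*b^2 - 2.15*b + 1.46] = 29.52*b - 3.54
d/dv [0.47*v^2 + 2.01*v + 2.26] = 0.94*v + 2.01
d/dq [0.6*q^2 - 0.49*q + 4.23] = 1.2*q - 0.49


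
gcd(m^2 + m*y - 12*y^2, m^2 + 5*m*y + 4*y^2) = m + 4*y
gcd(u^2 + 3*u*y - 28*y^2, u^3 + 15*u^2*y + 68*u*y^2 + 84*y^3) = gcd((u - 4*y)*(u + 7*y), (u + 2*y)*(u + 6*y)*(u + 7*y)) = u + 7*y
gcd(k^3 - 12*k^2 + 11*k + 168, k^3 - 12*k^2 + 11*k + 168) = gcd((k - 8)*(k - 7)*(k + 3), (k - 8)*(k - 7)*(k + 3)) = k^3 - 12*k^2 + 11*k + 168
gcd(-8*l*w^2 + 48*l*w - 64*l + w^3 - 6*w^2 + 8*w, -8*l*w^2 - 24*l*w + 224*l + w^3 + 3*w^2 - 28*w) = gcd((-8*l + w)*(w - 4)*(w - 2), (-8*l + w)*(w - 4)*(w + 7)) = -8*l*w + 32*l + w^2 - 4*w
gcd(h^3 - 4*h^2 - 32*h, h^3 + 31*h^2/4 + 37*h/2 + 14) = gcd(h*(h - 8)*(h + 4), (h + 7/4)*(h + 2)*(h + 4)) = h + 4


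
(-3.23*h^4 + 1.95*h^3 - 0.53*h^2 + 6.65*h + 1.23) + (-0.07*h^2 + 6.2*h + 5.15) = -3.23*h^4 + 1.95*h^3 - 0.6*h^2 + 12.85*h + 6.38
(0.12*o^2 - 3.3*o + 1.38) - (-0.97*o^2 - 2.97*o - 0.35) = 1.09*o^2 - 0.33*o + 1.73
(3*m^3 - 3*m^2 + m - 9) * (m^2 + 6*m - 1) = 3*m^5 + 15*m^4 - 20*m^3 - 55*m + 9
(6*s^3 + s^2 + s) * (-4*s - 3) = -24*s^4 - 22*s^3 - 7*s^2 - 3*s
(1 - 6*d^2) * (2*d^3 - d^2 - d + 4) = -12*d^5 + 6*d^4 + 8*d^3 - 25*d^2 - d + 4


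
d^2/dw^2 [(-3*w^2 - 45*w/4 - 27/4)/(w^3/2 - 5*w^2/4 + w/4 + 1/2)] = 6*(-16*w^6 - 180*w^5 + 258*w^4 + 467*w^3 - 489*w^2 - 207*w - 85)/(8*w^9 - 60*w^8 + 162*w^7 - 161*w^6 - 39*w^5 + 159*w^4 - 35*w^3 - 54*w^2 + 12*w + 8)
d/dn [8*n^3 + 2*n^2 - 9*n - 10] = 24*n^2 + 4*n - 9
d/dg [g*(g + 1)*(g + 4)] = 3*g^2 + 10*g + 4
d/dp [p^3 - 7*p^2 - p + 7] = 3*p^2 - 14*p - 1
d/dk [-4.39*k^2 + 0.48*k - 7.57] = 0.48 - 8.78*k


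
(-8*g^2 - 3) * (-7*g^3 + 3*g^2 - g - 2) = 56*g^5 - 24*g^4 + 29*g^3 + 7*g^2 + 3*g + 6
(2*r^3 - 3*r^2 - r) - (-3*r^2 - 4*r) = 2*r^3 + 3*r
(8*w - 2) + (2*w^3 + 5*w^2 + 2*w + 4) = 2*w^3 + 5*w^2 + 10*w + 2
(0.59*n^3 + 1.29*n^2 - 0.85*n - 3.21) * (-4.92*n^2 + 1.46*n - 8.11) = -2.9028*n^5 - 5.4854*n^4 + 1.2805*n^3 + 4.0903*n^2 + 2.2069*n + 26.0331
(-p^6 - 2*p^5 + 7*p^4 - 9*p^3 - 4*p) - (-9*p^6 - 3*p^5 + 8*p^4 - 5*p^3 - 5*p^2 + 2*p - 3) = 8*p^6 + p^5 - p^4 - 4*p^3 + 5*p^2 - 6*p + 3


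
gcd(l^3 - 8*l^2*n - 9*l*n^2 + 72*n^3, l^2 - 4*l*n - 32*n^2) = l - 8*n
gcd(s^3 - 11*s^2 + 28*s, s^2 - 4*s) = s^2 - 4*s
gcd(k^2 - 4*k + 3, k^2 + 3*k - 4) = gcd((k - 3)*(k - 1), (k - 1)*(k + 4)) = k - 1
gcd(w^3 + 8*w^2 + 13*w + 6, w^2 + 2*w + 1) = w^2 + 2*w + 1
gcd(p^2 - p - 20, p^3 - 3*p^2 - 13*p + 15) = p - 5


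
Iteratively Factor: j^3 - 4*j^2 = (j)*(j^2 - 4*j) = j*(j - 4)*(j)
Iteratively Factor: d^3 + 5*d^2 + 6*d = (d + 3)*(d^2 + 2*d) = (d + 2)*(d + 3)*(d)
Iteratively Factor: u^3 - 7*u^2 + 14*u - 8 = (u - 1)*(u^2 - 6*u + 8) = (u - 4)*(u - 1)*(u - 2)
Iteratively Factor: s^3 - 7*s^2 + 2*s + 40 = (s - 5)*(s^2 - 2*s - 8) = (s - 5)*(s + 2)*(s - 4)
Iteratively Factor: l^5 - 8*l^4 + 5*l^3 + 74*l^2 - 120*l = (l - 4)*(l^4 - 4*l^3 - 11*l^2 + 30*l) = (l - 4)*(l + 3)*(l^3 - 7*l^2 + 10*l) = (l - 4)*(l - 2)*(l + 3)*(l^2 - 5*l) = l*(l - 4)*(l - 2)*(l + 3)*(l - 5)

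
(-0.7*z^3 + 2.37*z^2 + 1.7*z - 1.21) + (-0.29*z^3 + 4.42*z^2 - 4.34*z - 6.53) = -0.99*z^3 + 6.79*z^2 - 2.64*z - 7.74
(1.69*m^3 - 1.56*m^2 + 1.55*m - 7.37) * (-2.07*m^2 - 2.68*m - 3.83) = -3.4983*m^5 - 1.3*m^4 - 5.5004*m^3 + 17.0767*m^2 + 13.8151*m + 28.2271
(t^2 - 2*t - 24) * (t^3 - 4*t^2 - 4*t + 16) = t^5 - 6*t^4 - 20*t^3 + 120*t^2 + 64*t - 384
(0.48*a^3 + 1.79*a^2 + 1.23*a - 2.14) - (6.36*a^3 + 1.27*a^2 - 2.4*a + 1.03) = -5.88*a^3 + 0.52*a^2 + 3.63*a - 3.17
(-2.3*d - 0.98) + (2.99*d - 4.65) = 0.69*d - 5.63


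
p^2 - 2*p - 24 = (p - 6)*(p + 4)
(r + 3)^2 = r^2 + 6*r + 9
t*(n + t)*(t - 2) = n*t^2 - 2*n*t + t^3 - 2*t^2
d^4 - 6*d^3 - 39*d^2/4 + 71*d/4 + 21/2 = (d - 7)*(d - 3/2)*(d + 1/2)*(d + 2)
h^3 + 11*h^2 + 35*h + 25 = (h + 1)*(h + 5)^2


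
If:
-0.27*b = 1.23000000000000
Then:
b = -4.56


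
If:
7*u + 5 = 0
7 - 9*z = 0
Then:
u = -5/7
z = 7/9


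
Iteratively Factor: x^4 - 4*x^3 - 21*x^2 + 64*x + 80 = (x + 4)*(x^3 - 8*x^2 + 11*x + 20) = (x - 4)*(x + 4)*(x^2 - 4*x - 5) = (x - 5)*(x - 4)*(x + 4)*(x + 1)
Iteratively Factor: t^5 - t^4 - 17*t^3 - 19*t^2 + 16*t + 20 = (t + 1)*(t^4 - 2*t^3 - 15*t^2 - 4*t + 20) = (t - 1)*(t + 1)*(t^3 - t^2 - 16*t - 20) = (t - 1)*(t + 1)*(t + 2)*(t^2 - 3*t - 10) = (t - 1)*(t + 1)*(t + 2)^2*(t - 5)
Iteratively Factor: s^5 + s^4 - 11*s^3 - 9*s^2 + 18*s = (s)*(s^4 + s^3 - 11*s^2 - 9*s + 18) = s*(s - 1)*(s^3 + 2*s^2 - 9*s - 18) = s*(s - 3)*(s - 1)*(s^2 + 5*s + 6) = s*(s - 3)*(s - 1)*(s + 2)*(s + 3)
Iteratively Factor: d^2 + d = (d)*(d + 1)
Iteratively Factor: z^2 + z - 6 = (z - 2)*(z + 3)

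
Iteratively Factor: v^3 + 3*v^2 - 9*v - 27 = (v + 3)*(v^2 - 9) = (v - 3)*(v + 3)*(v + 3)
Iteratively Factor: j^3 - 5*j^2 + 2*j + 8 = (j - 2)*(j^2 - 3*j - 4) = (j - 4)*(j - 2)*(j + 1)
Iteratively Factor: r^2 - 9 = (r + 3)*(r - 3)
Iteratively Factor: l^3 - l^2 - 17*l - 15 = (l + 1)*(l^2 - 2*l - 15) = (l + 1)*(l + 3)*(l - 5)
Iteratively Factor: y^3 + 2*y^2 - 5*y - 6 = (y + 3)*(y^2 - y - 2) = (y - 2)*(y + 3)*(y + 1)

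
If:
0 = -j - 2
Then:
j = -2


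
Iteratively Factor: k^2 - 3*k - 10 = (k - 5)*(k + 2)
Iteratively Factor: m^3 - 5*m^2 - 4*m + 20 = (m - 5)*(m^2 - 4) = (m - 5)*(m - 2)*(m + 2)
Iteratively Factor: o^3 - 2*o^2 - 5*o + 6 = (o - 1)*(o^2 - o - 6) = (o - 1)*(o + 2)*(o - 3)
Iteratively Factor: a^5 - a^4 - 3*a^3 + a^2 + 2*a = (a - 1)*(a^4 - 3*a^2 - 2*a) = (a - 1)*(a + 1)*(a^3 - a^2 - 2*a) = (a - 2)*(a - 1)*(a + 1)*(a^2 + a) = a*(a - 2)*(a - 1)*(a + 1)*(a + 1)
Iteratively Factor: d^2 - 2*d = (d - 2)*(d)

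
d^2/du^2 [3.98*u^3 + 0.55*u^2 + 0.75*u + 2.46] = 23.88*u + 1.1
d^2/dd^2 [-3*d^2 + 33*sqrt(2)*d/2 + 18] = -6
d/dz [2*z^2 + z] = 4*z + 1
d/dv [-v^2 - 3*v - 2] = -2*v - 3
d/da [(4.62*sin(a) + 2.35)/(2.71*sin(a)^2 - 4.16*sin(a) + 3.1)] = (-12.5202*sin(a)^2 - 12.737*sin(a) + 24.098)*cos(a)/(7.3441*sin(a)^4 - 22.5472*sin(a)^3 + 34.1076*sin(a)^2 - 25.792*sin(a) + 9.61)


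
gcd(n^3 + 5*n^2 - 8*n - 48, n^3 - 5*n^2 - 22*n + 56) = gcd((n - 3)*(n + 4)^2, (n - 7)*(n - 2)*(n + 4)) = n + 4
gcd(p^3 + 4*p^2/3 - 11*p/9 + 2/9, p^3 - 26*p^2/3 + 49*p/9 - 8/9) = p^2 - 2*p/3 + 1/9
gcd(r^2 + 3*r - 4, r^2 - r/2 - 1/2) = r - 1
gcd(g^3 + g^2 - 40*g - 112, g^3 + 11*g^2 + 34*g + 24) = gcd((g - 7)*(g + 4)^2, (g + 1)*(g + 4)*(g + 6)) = g + 4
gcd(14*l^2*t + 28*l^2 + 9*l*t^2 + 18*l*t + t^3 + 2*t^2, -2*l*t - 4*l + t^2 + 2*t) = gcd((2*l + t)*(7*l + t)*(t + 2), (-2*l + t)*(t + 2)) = t + 2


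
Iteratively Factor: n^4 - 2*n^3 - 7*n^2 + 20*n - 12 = (n - 2)*(n^3 - 7*n + 6) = (n - 2)*(n + 3)*(n^2 - 3*n + 2) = (n - 2)*(n - 1)*(n + 3)*(n - 2)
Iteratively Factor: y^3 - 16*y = (y + 4)*(y^2 - 4*y) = (y - 4)*(y + 4)*(y)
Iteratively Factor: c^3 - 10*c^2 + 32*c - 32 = (c - 2)*(c^2 - 8*c + 16) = (c - 4)*(c - 2)*(c - 4)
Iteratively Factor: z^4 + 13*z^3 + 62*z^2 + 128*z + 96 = (z + 4)*(z^3 + 9*z^2 + 26*z + 24) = (z + 2)*(z + 4)*(z^2 + 7*z + 12) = (z + 2)*(z + 4)^2*(z + 3)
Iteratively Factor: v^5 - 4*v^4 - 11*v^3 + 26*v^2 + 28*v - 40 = (v - 1)*(v^4 - 3*v^3 - 14*v^2 + 12*v + 40) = (v - 1)*(v + 2)*(v^3 - 5*v^2 - 4*v + 20) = (v - 2)*(v - 1)*(v + 2)*(v^2 - 3*v - 10) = (v - 5)*(v - 2)*(v - 1)*(v + 2)*(v + 2)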